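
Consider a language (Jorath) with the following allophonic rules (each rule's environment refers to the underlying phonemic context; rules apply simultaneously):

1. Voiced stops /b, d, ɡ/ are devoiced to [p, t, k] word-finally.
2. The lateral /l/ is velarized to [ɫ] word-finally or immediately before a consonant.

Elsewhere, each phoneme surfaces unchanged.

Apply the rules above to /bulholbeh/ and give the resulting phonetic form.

[buɫhoɫbeh]

/b/ (word-initial): rule 1 targets it, but not word-finally → unchanged [b].
/l/ (between /u/ and /h/): word-finally or immediately before a consonant, so rule 2 applies → [ɫ].
/l/ meets the environment for rule 2 (word-finally or immediately before a consonant) → [ɫ].
/b/ — between /l/ and /e/; rule 1 does not apply here → [b].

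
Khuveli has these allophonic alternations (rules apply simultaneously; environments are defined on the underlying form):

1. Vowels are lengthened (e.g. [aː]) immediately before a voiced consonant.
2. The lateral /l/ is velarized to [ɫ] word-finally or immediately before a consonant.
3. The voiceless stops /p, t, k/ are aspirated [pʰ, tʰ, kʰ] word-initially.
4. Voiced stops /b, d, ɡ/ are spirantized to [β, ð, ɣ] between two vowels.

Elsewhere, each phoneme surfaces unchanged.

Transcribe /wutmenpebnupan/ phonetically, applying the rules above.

[wutmeːnpeːbnupaːn]

/w/ — not in any rule's target class → [w].
/u/ (between /w/ and /t/) is in the target of rule 1 but the environment (before a voiced consonant) is not met → [u].
/t/ — between /u/ and /m/; rule 3 does not apply here → [t].
/m/ stays [m].
/e/ meets the environment for rule 1 (before a voiced consonant) → [eː].
/n/ stays [n].
/p/ (between /n/ and /e/) is in the target of rule 3 but the environment (word-initially) is not met → [p].
/e/ meets the environment for rule 1 (before a voiced consonant) → [eː].
/b/ (between /e/ and /n/): rule 4 targets it, but not between two vowels → unchanged [b].
/n/ (between /b/ and /u/): no rule targets it → [n].
/u/ (between /n/ and /p/) is in the target of rule 1 but the environment (before a voiced consonant) is not met → [u].
/p/ (between /u/ and /a/): rule 3 targets it, but not word-initially → unchanged [p].
/a/ — between /p/ and /n/, before a voiced consonant — surfaces as [aː] (rule 1).
/n/ stays [n].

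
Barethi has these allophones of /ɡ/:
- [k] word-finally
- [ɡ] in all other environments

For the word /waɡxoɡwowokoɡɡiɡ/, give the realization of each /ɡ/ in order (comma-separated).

[ɡ], [ɡ], [ɡ], [ɡ], [k]

Occurrence 1 (position 3): no conditioning environment matches → elsewhere allophone [ɡ].
Occurrence 2 (position 6): no conditioning environment matches → elsewhere allophone [ɡ].
Occurrence 3 (position 13): no conditioning environment matches → elsewhere allophone [ɡ].
Occurrence 4 (position 14): no conditioning environment matches → elsewhere allophone [ɡ].
Occurrence 5 (position 16): word-finally → [k].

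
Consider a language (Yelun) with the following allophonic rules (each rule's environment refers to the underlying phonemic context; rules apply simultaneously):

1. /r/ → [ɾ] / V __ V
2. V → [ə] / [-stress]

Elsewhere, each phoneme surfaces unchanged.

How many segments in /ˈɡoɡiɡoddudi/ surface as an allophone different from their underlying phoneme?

Segments that undergo a rule: /i/ → [ə] (rule 2); /o/ → [ə] (rule 2); /u/ → [ə] (rule 2); /i/ → [ə] (rule 2).
All other segments surface unchanged.

4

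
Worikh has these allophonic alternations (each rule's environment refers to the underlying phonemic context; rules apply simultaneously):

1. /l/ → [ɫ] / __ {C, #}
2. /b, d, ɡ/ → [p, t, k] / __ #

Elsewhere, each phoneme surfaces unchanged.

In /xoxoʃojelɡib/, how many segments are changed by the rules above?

2

Segments that undergo a rule: /l/ → [ɫ] (rule 1); /b/ → [p] (rule 2).
All other segments surface unchanged.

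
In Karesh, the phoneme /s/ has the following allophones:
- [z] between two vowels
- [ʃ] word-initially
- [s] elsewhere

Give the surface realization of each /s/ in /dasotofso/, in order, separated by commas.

Occurrence 1 (position 3): between two vowels → [z].
Occurrence 2 (position 8): no conditioning environment matches → elsewhere allophone [s].

[z], [s]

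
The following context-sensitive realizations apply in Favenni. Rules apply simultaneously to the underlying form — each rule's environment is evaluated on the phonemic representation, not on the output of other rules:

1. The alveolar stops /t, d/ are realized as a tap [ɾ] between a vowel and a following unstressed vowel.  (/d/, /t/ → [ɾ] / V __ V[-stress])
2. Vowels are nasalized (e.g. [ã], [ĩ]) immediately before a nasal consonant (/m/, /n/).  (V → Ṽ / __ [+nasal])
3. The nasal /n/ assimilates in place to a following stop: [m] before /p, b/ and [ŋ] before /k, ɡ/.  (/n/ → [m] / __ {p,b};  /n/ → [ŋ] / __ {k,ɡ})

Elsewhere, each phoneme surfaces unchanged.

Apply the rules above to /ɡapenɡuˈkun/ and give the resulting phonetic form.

[ɡapẽŋɡuˈkũn]

/a/ (between /ɡ/ and /p/): rule 2 targets it, but not before a nasal consonant → unchanged [a].
/e/ (between /p/ and /n/) occurs before a nasal consonant → [ẽ] by rule 2.
/n/ meets the environment for rule 3 (before a labial or velar stop) → [ŋ].
/u/ (between /ɡ/ and /k/): rule 2 targets it, but not before a nasal consonant → unchanged [u].
/u/ (between /k/ and /n/) occurs before a nasal consonant → [ũ] by rule 2.
/n/ (word-final): rule 3 targets it, but not before a labial or velar stop → unchanged [n].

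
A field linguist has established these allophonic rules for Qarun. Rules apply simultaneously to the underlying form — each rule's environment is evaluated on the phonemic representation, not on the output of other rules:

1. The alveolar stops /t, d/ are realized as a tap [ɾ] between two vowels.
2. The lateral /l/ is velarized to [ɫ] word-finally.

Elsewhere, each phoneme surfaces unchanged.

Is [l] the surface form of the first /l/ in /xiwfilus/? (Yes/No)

Yes

/l/ (between /i/ and /u/) is in the target of rule 2 but the environment (word-finally) is not met → [l].
The actual realization is [l], which matches [l].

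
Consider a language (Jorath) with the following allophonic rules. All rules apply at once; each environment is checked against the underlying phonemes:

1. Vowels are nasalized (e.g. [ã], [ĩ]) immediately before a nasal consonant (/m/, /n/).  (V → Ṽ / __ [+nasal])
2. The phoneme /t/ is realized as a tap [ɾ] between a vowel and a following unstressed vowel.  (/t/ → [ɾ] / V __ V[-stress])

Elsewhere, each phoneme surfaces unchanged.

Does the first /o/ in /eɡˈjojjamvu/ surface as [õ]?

/o/ (between /j/ and /j/) fails the environment for rule 1, so it stays [o].
The actual realization is [o], not [õ].

No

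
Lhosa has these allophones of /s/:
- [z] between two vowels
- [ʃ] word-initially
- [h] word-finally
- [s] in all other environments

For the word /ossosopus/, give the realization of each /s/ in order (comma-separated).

[s], [s], [z], [h]

Occurrence 1 (position 2): no conditioning environment matches → elsewhere allophone [s].
Occurrence 2 (position 3): no conditioning environment matches → elsewhere allophone [s].
Occurrence 3 (position 5): between two vowels → [z].
Occurrence 4 (position 9): word-finally → [h].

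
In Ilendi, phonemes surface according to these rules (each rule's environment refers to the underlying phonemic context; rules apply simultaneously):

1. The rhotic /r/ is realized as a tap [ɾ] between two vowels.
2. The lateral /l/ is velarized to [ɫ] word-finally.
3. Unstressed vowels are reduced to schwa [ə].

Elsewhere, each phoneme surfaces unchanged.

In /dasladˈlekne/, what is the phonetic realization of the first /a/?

[ə]

/a/ (between /d/ and /s/): in an unstressed syllable, so rule 3 applies → [ə].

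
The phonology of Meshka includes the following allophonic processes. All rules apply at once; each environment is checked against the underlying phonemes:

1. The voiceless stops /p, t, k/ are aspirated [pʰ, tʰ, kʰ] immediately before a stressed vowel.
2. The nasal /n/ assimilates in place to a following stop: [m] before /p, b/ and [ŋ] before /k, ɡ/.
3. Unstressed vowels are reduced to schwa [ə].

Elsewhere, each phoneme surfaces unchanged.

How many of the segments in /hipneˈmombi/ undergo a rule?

Segments that undergo a rule: /i/ → [ə] (rule 3); /e/ → [ə] (rule 3); /i/ → [ə] (rule 3).
All other segments surface unchanged.

3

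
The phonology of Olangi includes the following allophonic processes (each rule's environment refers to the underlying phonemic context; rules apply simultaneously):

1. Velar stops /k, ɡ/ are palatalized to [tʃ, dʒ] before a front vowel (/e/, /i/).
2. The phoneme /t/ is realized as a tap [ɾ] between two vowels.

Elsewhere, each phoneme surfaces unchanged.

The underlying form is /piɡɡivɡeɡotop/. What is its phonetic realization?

/p/ (word-initial) is unaffected → [p].
/i/ (between /p/ and /ɡ/): no rule targets it → [i].
/ɡ/ — between /i/ and /ɡ/; rule 1 does not apply here → [ɡ].
/ɡ/ (between /ɡ/ and /i/): before a front vowel, so rule 1 applies → [dʒ].
/i/ — not in any rule's target class → [i].
/v/ stays [v].
/ɡ/ (between /v/ and /e/) occurs before a front vowel → [dʒ] by rule 1.
/e/ — not in any rule's target class → [e].
/ɡ/ (between /e/ and /o/): rule 1 targets it, but not before a front vowel → unchanged [ɡ].
/o/ stays [o].
/t/ meets the environment for rule 2 (between two vowels) → [ɾ].
/o/ (between /t/ and /p/): no rule targets it → [o].
/p/ (word-final) is unaffected → [p].

[piɡdʒivdʒeɡoɾop]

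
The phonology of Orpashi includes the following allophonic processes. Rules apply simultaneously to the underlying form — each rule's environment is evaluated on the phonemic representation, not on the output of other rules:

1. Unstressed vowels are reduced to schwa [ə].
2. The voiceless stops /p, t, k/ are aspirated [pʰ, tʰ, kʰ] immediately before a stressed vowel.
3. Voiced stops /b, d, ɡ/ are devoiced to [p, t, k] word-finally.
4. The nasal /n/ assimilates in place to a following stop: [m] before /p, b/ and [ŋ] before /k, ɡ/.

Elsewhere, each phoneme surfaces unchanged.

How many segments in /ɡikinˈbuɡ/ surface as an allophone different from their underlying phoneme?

4

Segments that undergo a rule: /i/ → [ə] (rule 1); /i/ → [ə] (rule 1); /n/ → [m] (rule 4); /ɡ/ → [k] (rule 3).
All other segments surface unchanged.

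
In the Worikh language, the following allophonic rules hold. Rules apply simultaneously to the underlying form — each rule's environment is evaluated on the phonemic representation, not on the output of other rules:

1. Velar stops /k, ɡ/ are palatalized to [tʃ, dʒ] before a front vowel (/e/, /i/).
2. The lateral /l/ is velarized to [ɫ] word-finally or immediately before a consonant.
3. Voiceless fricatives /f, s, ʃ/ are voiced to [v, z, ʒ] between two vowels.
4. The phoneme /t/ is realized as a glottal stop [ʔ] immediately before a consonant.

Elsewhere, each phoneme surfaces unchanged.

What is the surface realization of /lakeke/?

/l/ — word-initial; rule 2 does not apply here → [l].
/a/ — not in any rule's target class → [a].
/k/ — between /a/ and /e/, before a front vowel — surfaces as [tʃ] (rule 1).
/e/ (between /k/ and /k/) is unaffected → [e].
/k/ (between /e/ and /e/) occurs before a front vowel → [tʃ] by rule 1.
/e/ stays [e].

[latʃetʃe]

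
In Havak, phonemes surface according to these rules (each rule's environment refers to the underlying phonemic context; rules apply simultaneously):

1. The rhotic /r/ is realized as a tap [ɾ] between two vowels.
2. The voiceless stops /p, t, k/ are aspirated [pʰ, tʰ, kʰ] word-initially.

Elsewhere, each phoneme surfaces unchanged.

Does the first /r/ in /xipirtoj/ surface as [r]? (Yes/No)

/r/ (between /i/ and /t/) is in the target of rule 1 but the environment (between two vowels) is not met → [r].
The actual realization is [r], which matches [r].

Yes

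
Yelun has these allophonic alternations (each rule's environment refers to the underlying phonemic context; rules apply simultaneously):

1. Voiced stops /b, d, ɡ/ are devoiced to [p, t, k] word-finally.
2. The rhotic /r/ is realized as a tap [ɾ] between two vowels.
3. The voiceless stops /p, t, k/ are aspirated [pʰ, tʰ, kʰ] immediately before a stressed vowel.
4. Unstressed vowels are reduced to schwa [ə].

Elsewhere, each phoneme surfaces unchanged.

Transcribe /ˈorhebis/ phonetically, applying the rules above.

[ˈorhəbəs]

/o/ (word-initial) fails the environment for rule 4, so it stays [o].
/r/ (between /o/ and /h/): rule 2 targets it, but not between two vowels → unchanged [r].
/h/ — not in any rule's target class → [h].
/e/ — between /h/ and /b/, in an unstressed syllable — surfaces as [ə] (rule 4).
/b/ (between /e/ and /i/): rule 1 targets it, but not word-finally → unchanged [b].
/i/ (between /b/ and /s/): in an unstressed syllable, so rule 4 applies → [ə].
/s/ (word-final): no rule targets it → [s].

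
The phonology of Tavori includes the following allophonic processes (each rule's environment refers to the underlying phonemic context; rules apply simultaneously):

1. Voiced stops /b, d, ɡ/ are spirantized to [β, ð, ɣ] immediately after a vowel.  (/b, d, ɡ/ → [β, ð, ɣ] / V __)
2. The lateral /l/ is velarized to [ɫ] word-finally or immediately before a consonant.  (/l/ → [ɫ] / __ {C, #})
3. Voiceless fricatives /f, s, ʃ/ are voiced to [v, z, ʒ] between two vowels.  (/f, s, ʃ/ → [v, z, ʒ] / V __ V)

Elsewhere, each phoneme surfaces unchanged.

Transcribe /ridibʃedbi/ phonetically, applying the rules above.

[riðiβʃeðbi]

/r/ (word-initial) is unaffected → [r].
/i/ (between /r/ and /d/) is unaffected → [i].
/d/ (between /i/ and /i/) occurs immediately after a vowel → [ð] by rule 1.
/i/ — not in any rule's target class → [i].
/b/ (between /i/ and /ʃ/) occurs immediately after a vowel → [β] by rule 1.
/ʃ/ (between /b/ and /e/) fails the environment for rule 3, so it stays [ʃ].
/e/ — not in any rule's target class → [e].
/d/ (between /e/ and /b/): immediately after a vowel, so rule 1 applies → [ð].
/b/ (between /d/ and /i/) is in the target of rule 1 but the environment (immediately after a vowel) is not met → [b].
/i/ stays [i].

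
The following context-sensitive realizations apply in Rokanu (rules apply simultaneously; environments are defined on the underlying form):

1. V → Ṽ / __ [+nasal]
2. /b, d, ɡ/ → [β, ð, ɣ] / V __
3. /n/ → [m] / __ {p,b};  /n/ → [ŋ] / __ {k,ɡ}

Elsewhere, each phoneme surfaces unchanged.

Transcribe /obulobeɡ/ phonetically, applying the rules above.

[oβuloβeɣ]

/o/ (word-initial) fails the environment for rule 1, so it stays [o].
Rule 2 applies to /b/ (between /o/ and /u/: immediately after a vowel) → [β].
/u/ (between /b/ and /l/) fails the environment for rule 1, so it stays [u].
/l/ (between /u/ and /o/) is unaffected → [l].
/o/ — between /l/ and /b/; rule 1 does not apply here → [o].
/b/ (between /o/ and /e/) occurs immediately after a vowel → [β] by rule 2.
/e/ — between /b/ and /ɡ/; rule 1 does not apply here → [e].
Rule 2 applies to /ɡ/ (word-final: immediately after a vowel) → [ɣ].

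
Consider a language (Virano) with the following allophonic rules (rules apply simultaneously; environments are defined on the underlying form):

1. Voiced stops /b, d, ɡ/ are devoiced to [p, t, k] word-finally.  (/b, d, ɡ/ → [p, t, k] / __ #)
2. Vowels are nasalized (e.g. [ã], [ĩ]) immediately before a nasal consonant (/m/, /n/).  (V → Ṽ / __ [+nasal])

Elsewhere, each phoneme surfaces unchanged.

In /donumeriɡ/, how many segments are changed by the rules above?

3

Segments that undergo a rule: /o/ → [õ] (rule 2); /u/ → [ũ] (rule 2); /ɡ/ → [k] (rule 1).
All other segments surface unchanged.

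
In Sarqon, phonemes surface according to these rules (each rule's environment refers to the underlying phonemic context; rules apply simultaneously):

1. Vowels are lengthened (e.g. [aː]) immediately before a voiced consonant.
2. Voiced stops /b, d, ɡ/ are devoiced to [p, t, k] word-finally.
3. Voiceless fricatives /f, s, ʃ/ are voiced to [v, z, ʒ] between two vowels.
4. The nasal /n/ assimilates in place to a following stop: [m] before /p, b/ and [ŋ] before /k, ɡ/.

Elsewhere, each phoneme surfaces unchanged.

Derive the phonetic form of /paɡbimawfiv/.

/p/ (word-initial) is unaffected → [p].
Rule 1 applies to /a/ (between /p/ and /ɡ/: before a voiced consonant) → [aː].
/ɡ/ (between /a/ and /b/) is in the target of rule 2 but the environment (word-finally) is not met → [ɡ].
/b/ (between /ɡ/ and /i/): rule 2 targets it, but not word-finally → unchanged [b].
/i/ (between /b/ and /m/) occurs before a voiced consonant → [iː] by rule 1.
/m/ — not in any rule's target class → [m].
/a/ (between /m/ and /w/): before a voiced consonant, so rule 1 applies → [aː].
/w/ (between /a/ and /f/) is unaffected → [w].
/f/ — between /w/ and /i/; rule 3 does not apply here → [f].
Rule 1 applies to /i/ (between /f/ and /v/: before a voiced consonant) → [iː].
/v/ (word-final): no rule targets it → [v].

[paːɡbiːmaːwfiːv]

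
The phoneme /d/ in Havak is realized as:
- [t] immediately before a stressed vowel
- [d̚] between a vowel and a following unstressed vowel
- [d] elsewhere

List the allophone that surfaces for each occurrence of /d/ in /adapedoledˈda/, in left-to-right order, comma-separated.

Occurrence 1 (position 2): between a vowel and a following unstressed vowel → [d̚].
Occurrence 2 (position 6): between a vowel and a following unstressed vowel → [d̚].
Occurrence 3 (position 10): no conditioning environment matches → elsewhere allophone [d].
Occurrence 4 (position 11): immediately before a stressed vowel → [t].

[d̚], [d̚], [d], [t]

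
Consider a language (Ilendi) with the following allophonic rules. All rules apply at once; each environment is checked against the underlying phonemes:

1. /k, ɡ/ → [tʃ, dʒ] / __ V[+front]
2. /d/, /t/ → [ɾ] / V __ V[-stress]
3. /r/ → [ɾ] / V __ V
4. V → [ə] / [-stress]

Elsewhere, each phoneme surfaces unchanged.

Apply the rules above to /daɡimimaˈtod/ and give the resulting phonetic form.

[dədʒəməməˈtod]

/d/ (word-initial): rule 2 targets it, but not between a vowel and a following unstressed vowel → unchanged [d].
/a/ — between /d/ and /ɡ/, in an unstressed syllable — surfaces as [ə] (rule 4).
/ɡ/ (between /a/ and /i/): before a front vowel, so rule 1 applies → [dʒ].
/i/ — between /ɡ/ and /m/, in an unstressed syllable — surfaces as [ə] (rule 4).
/i/ (between /m/ and /m/) occurs in an unstressed syllable → [ə] by rule 4.
/a/ — between /m/ and /t/, in an unstressed syllable — surfaces as [ə] (rule 4).
/t/ (between /a/ and /o/) is in the target of rule 2 but the environment (between a vowel and a following unstressed vowel) is not met → [t].
/o/ (between /t/ and /d/) is in the target of rule 4 but the environment (in an unstressed syllable) is not met → [o].
/d/ (word-final): rule 2 targets it, but not between a vowel and a following unstressed vowel → unchanged [d].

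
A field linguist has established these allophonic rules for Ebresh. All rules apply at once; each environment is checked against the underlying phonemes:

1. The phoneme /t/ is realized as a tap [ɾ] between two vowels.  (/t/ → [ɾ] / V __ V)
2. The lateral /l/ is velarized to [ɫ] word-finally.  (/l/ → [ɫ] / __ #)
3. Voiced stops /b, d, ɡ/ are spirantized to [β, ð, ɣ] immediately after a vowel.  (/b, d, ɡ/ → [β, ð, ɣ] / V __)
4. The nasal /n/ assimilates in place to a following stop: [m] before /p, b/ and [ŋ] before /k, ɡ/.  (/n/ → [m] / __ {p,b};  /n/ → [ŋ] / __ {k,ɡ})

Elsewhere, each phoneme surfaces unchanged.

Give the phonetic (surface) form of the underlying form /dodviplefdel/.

/d/ (word-initial): rule 3 targets it, but not immediately after a vowel → unchanged [d].
/o/ stays [o].
/d/ — between /o/ and /v/, immediately after a vowel — surfaces as [ð] (rule 3).
/v/ stays [v].
/i/ (between /v/ and /p/): no rule targets it → [i].
/p/ stays [p].
/l/ (between /p/ and /e/) is in the target of rule 2 but the environment (word-finally) is not met → [l].
/e/ — not in any rule's target class → [e].
/f/ (between /e/ and /d/): no rule targets it → [f].
/d/ — between /f/ and /e/; rule 3 does not apply here → [d].
/e/ (between /d/ and /l/) is unaffected → [e].
/l/ (word-final): word-finally, so rule 2 applies → [ɫ].

[doðviplefdeɫ]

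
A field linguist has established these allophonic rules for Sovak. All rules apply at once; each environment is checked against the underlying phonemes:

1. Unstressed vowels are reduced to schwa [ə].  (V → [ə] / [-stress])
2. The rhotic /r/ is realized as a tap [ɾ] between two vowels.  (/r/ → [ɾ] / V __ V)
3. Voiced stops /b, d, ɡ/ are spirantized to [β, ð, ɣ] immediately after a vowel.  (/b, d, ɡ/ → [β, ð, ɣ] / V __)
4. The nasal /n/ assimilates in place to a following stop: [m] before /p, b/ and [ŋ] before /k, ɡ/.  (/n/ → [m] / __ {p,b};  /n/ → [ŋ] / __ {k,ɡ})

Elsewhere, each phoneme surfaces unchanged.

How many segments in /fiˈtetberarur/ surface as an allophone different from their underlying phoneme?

Segments that undergo a rule: /i/ → [ə] (rule 1); /e/ → [ə] (rule 1); /r/ → [ɾ] (rule 2); /a/ → [ə] (rule 1); /r/ → [ɾ] (rule 2); /u/ → [ə] (rule 1).
All other segments surface unchanged.

6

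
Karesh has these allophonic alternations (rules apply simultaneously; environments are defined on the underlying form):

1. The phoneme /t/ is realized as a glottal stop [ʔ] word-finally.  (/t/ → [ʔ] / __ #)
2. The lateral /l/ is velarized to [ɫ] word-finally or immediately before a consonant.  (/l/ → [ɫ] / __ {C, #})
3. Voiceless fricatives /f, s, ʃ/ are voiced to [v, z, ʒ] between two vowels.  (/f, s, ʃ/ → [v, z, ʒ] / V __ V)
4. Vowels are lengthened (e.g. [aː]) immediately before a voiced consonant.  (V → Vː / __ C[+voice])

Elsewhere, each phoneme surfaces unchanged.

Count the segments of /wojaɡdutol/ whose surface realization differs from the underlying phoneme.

4

Segments that undergo a rule: /o/ → [oː] (rule 4); /a/ → [aː] (rule 4); /o/ → [oː] (rule 4); /l/ → [ɫ] (rule 2).
All other segments surface unchanged.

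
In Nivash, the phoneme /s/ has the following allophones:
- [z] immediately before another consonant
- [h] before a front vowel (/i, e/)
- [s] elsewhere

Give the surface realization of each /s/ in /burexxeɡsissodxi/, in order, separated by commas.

Occurrence 1 (position 9): before a front vowel (/i, e/) → [h].
Occurrence 2 (position 11): immediately before another consonant → [z].
Occurrence 3 (position 12): no conditioning environment matches → elsewhere allophone [s].

[h], [z], [s]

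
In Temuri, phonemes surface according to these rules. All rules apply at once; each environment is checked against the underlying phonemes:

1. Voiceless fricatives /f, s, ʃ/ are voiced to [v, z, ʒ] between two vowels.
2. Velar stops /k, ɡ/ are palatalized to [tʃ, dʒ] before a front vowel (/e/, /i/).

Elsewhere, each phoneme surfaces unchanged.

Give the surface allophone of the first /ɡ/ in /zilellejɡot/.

/ɡ/ (between /j/ and /o/): rule 2 targets it, but not before a front vowel → unchanged [ɡ].

[ɡ]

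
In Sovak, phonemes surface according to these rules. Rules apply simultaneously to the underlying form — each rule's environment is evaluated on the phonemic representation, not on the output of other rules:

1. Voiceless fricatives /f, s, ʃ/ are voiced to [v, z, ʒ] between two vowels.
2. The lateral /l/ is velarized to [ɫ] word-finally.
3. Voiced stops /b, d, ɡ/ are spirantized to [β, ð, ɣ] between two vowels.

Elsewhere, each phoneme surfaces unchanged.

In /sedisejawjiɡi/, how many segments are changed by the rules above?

Segments that undergo a rule: /d/ → [ð] (rule 3); /s/ → [z] (rule 1); /ɡ/ → [ɣ] (rule 3).
All other segments surface unchanged.

3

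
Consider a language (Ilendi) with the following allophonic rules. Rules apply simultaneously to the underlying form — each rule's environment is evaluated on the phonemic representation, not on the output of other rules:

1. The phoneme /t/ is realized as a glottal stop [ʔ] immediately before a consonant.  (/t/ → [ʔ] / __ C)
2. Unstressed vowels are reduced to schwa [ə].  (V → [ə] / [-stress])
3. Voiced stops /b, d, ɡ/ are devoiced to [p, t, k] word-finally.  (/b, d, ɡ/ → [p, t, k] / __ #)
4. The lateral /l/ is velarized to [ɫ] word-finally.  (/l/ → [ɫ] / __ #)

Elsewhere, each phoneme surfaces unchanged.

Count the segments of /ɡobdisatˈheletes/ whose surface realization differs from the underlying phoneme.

Segments that undergo a rule: /o/ → [ə] (rule 2); /i/ → [ə] (rule 2); /a/ → [ə] (rule 2); /t/ → [ʔ] (rule 1); /e/ → [ə] (rule 2); /e/ → [ə] (rule 2).
All other segments surface unchanged.

6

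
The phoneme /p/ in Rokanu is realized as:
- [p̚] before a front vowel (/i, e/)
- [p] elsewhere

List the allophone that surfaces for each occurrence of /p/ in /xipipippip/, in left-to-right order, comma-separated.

[p̚], [p̚], [p], [p̚], [p]

Occurrence 1 (position 3): before a front vowel (/i, e/) → [p̚].
Occurrence 2 (position 5): before a front vowel (/i, e/) → [p̚].
Occurrence 3 (position 7): no conditioning environment matches → elsewhere allophone [p].
Occurrence 4 (position 8): before a front vowel (/i, e/) → [p̚].
Occurrence 5 (position 10): no conditioning environment matches → elsewhere allophone [p].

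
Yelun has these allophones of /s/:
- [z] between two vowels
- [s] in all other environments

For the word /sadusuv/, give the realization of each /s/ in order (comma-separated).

Occurrence 1 (position 1): no conditioning environment matches → elsewhere allophone [s].
Occurrence 2 (position 5): between two vowels → [z].

[s], [z]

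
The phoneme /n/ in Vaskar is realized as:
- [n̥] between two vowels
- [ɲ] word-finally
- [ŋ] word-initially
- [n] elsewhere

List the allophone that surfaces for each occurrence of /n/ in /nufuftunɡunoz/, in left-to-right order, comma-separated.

Occurrence 1 (position 1): word-initially → [ŋ].
Occurrence 2 (position 8): no conditioning environment matches → elsewhere allophone [n].
Occurrence 3 (position 11): between two vowels → [n̥].

[ŋ], [n], [n̥]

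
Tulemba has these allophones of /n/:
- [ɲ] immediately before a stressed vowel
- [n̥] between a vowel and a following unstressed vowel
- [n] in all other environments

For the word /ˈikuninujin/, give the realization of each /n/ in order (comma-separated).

Occurrence 1 (position 4): between a vowel and a following unstressed vowel → [n̥].
Occurrence 2 (position 6): between a vowel and a following unstressed vowel → [n̥].
Occurrence 3 (position 10): no conditioning environment matches → elsewhere allophone [n].

[n̥], [n̥], [n]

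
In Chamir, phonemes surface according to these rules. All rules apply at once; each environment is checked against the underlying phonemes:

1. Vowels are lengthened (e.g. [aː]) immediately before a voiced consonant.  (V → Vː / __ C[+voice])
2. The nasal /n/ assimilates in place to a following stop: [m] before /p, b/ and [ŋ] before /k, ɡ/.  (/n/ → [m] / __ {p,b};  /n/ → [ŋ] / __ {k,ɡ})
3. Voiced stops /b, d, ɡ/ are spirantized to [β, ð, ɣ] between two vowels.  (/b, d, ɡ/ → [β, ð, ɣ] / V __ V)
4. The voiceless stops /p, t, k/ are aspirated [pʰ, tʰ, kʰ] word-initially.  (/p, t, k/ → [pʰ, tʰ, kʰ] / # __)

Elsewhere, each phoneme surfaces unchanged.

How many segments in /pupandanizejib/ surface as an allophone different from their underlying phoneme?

6

Segments that undergo a rule: /p/ → [pʰ] (rule 4); /a/ → [aː] (rule 1); /a/ → [aː] (rule 1); /i/ → [iː] (rule 1); /e/ → [eː] (rule 1); /i/ → [iː] (rule 1).
All other segments surface unchanged.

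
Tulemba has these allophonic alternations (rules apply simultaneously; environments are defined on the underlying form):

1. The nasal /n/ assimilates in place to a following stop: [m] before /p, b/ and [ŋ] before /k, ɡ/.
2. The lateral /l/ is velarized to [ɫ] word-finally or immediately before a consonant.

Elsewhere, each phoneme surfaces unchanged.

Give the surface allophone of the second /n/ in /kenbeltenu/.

/n/ (between /e/ and /u/): rule 1 targets it, but not before a labial or velar stop → unchanged [n].

[n]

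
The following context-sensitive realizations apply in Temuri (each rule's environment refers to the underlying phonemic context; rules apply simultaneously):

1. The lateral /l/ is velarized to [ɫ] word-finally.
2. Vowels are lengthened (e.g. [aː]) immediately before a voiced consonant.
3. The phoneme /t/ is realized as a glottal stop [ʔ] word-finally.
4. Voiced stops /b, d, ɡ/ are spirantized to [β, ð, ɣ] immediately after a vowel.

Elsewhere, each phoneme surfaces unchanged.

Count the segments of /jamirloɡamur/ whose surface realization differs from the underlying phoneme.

Segments that undergo a rule: /a/ → [aː] (rule 2); /i/ → [iː] (rule 2); /o/ → [oː] (rule 2); /ɡ/ → [ɣ] (rule 4); /a/ → [aː] (rule 2); /u/ → [uː] (rule 2).
All other segments surface unchanged.

6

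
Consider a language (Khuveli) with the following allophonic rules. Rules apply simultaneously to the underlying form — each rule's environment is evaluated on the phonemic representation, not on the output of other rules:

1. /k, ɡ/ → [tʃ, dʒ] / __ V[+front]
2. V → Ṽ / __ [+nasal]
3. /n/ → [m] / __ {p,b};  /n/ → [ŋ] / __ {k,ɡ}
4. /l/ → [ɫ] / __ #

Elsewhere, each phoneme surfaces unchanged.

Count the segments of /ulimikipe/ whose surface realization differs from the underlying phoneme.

2

Segments that undergo a rule: /i/ → [ĩ] (rule 2); /k/ → [tʃ] (rule 1).
All other segments surface unchanged.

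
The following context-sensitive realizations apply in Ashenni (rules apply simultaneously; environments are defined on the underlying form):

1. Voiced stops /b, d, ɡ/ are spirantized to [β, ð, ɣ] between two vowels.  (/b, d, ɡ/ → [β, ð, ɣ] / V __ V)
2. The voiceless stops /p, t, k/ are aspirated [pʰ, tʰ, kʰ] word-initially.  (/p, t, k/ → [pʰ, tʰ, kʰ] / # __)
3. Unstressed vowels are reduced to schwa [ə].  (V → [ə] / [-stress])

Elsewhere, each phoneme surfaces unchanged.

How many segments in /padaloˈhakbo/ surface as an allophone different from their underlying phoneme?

6

Segments that undergo a rule: /p/ → [pʰ] (rule 2); /a/ → [ə] (rule 3); /d/ → [ð] (rule 1); /a/ → [ə] (rule 3); /o/ → [ə] (rule 3); /o/ → [ə] (rule 3).
All other segments surface unchanged.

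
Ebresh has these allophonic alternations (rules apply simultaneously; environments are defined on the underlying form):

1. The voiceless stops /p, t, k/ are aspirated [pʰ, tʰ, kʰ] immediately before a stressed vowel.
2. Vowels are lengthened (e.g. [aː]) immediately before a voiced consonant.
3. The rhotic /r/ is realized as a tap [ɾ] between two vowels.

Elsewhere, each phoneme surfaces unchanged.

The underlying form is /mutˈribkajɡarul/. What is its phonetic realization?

/m/ stays [m].
/u/ — between /m/ and /t/; rule 2 does not apply here → [u].
/t/ (between /u/ and /r/) is in the target of rule 1 but the environment (immediately before a stressed vowel) is not met → [t].
/r/ (between /t/ and /i/) is in the target of rule 3 but the environment (between two vowels) is not met → [r].
/i/ — between /r/ and /b/, before a voiced consonant — surfaces as [iː] (rule 2).
/b/ stays [b].
/k/ (between /b/ and /a/) fails the environment for rule 1, so it stays [k].
/a/ (between /k/ and /j/): before a voiced consonant, so rule 2 applies → [aː].
/j/ (between /a/ and /ɡ/): no rule targets it → [j].
/ɡ/ stays [ɡ].
/a/ meets the environment for rule 2 (before a voiced consonant) → [aː].
/r/ (between /a/ and /u/) occurs between two vowels → [ɾ] by rule 3.
/u/ (between /r/ and /l/) occurs before a voiced consonant → [uː] by rule 2.
/l/ (word-final) is unaffected → [l].

[mutˈriːbkaːjɡaːɾuːl]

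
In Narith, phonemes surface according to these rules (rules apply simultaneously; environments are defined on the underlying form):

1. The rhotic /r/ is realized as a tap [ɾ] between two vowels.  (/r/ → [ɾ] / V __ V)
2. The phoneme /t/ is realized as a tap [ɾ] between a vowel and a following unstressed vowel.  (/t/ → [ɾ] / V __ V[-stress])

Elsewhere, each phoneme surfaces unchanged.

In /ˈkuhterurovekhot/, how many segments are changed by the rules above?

Segments that undergo a rule: /r/ → [ɾ] (rule 1); /r/ → [ɾ] (rule 1).
All other segments surface unchanged.

2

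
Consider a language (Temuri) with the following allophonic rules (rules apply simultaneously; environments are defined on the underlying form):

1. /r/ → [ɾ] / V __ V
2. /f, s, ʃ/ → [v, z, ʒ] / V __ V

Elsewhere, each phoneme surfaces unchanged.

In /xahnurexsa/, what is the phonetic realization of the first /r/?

[ɾ]

/r/ meets the environment for rule 1 (between two vowels) → [ɾ].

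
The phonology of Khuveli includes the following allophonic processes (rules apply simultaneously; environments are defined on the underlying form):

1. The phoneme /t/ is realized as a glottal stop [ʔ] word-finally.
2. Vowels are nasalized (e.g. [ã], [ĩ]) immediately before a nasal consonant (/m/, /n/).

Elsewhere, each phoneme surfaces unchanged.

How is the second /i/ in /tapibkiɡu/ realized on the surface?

/i/ (between /k/ and /ɡ/) is in the target of rule 2 but the environment (before a nasal consonant) is not met → [i].

[i]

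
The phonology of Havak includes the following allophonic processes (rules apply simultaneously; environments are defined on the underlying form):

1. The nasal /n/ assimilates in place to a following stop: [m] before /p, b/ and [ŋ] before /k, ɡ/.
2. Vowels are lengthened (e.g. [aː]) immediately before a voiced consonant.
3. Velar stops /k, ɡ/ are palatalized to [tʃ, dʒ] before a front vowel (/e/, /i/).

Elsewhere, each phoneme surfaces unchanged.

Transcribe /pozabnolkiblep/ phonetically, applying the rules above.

[poːzaːbnoːltʃiːblep]

/p/ — not in any rule's target class → [p].
Rule 2 applies to /o/ (between /p/ and /z/: before a voiced consonant) → [oː].
/z/ stays [z].
/a/ — between /z/ and /b/, before a voiced consonant — surfaces as [aː] (rule 2).
/b/ (between /a/ and /n/) is unaffected → [b].
/n/ (between /b/ and /o/) fails the environment for rule 1, so it stays [n].
/o/ (between /n/ and /l/): before a voiced consonant, so rule 2 applies → [oː].
/l/ (between /o/ and /k/) is unaffected → [l].
Rule 3 applies to /k/ (between /l/ and /i/: before a front vowel) → [tʃ].
/i/ (between /k/ and /b/): before a voiced consonant, so rule 2 applies → [iː].
/b/ (between /i/ and /l/) is unaffected → [b].
/l/ (between /b/ and /e/) is unaffected → [l].
/e/ (between /l/ and /p/): rule 2 targets it, but not before a voiced consonant → unchanged [e].
/p/ (word-final) is unaffected → [p].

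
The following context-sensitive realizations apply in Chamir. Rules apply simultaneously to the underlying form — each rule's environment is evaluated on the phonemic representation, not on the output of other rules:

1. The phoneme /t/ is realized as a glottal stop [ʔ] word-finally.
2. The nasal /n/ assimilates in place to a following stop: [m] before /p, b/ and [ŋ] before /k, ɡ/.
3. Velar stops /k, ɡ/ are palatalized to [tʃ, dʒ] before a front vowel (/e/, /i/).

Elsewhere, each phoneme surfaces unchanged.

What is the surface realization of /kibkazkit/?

[tʃibkaztʃiʔ]

/k/ (word-initial): before a front vowel, so rule 3 applies → [tʃ].
/i/ (between /k/ and /b/) is unaffected → [i].
/b/ (between /i/ and /k/): no rule targets it → [b].
/k/ — between /b/ and /a/; rule 3 does not apply here → [k].
/a/ stays [a].
/z/ (between /a/ and /k/) is unaffected → [z].
/k/ — between /z/ and /i/, before a front vowel — surfaces as [tʃ] (rule 3).
/i/ — not in any rule's target class → [i].
/t/ (word-final): word-finally, so rule 1 applies → [ʔ].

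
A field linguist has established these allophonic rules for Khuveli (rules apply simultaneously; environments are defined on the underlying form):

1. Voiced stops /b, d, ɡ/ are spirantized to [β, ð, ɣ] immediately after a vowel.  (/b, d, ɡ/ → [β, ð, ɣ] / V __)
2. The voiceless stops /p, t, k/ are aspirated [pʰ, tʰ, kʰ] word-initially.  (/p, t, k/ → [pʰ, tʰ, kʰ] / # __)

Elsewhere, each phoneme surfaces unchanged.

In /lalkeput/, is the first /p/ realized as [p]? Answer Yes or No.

Yes

/p/ (between /e/ and /u/) is in the target of rule 2 but the environment (word-initially) is not met → [p].
The actual realization is [p], which matches [p].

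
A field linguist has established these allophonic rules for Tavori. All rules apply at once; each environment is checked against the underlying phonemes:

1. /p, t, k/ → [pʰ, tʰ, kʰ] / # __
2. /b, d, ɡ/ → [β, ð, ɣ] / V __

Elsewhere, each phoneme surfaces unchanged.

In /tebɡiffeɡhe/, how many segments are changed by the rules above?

3

Segments that undergo a rule: /t/ → [tʰ] (rule 1); /b/ → [β] (rule 2); /ɡ/ → [ɣ] (rule 2).
All other segments surface unchanged.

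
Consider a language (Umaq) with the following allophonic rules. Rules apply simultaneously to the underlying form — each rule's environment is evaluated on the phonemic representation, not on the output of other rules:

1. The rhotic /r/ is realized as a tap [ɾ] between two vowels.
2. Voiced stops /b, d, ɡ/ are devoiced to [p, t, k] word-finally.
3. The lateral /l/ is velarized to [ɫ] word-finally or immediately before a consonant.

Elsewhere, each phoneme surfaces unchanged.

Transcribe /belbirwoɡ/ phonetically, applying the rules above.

[beɫbirwok]

/b/ (word-initial): rule 2 targets it, but not word-finally → unchanged [b].
/e/ stays [e].
/l/ (between /e/ and /b/) occurs word-finally or immediately before a consonant → [ɫ] by rule 3.
/b/ (between /l/ and /i/): rule 2 targets it, but not word-finally → unchanged [b].
/i/ (between /b/ and /r/): no rule targets it → [i].
/r/ (between /i/ and /w/): rule 1 targets it, but not between two vowels → unchanged [r].
/w/ — not in any rule's target class → [w].
/o/ — not in any rule's target class → [o].
/ɡ/ (word-final): word-finally, so rule 2 applies → [k].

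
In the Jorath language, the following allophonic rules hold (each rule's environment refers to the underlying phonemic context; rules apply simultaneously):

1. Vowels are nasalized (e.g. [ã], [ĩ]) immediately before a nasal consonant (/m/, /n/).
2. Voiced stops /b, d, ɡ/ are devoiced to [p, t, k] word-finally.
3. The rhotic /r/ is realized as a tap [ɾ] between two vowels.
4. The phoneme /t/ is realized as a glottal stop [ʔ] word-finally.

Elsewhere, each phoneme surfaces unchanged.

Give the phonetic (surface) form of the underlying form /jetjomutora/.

[jetjõmutoɾa]

/j/ (word-initial) is unaffected → [j].
/e/ (between /j/ and /t/): rule 1 targets it, but not before a nasal consonant → unchanged [e].
/t/ (between /e/ and /j/): rule 4 targets it, but not word-finally → unchanged [t].
/j/ — not in any rule's target class → [j].
/o/ meets the environment for rule 1 (before a nasal consonant) → [õ].
/m/ — not in any rule's target class → [m].
/u/ (between /m/ and /t/) is in the target of rule 1 but the environment (before a nasal consonant) is not met → [u].
/t/ (between /u/ and /o/) fails the environment for rule 4, so it stays [t].
/o/ (between /t/ and /r/): rule 1 targets it, but not before a nasal consonant → unchanged [o].
Rule 3 applies to /r/ (between /o/ and /a/: between two vowels) → [ɾ].
/a/ (word-final): rule 1 targets it, but not before a nasal consonant → unchanged [a].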